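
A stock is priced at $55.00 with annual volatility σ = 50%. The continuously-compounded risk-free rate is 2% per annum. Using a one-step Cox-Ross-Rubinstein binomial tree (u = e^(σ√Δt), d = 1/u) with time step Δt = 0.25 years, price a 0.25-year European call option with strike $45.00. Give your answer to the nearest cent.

$11.41

CRR parameters: u = e^(σ√Δt) = e^(0.5·√0.25) = 1.2840, d = 1/u = 0.7788
Per-period rate: rΔt = 0.02·0.25 = 0.005, so R = e^0.005 = 1.0050
Risk-neutral probability p = (e^0.005 − 0.7788)/(1.2840 − 0.7788) = 0.2262/0.5052 = 0.4477
Terminal stock prices: S_u = 70.62, S_d = 42.83
Terminal payoffs (S − K): max(25.62, 0) = 25.62, max(-2.166, 0) = 0
Node 0 (S = 55): V_0 = e^(−0.005)·[0.4477·25.6214 + 0.5523·0.0000] = 11.4146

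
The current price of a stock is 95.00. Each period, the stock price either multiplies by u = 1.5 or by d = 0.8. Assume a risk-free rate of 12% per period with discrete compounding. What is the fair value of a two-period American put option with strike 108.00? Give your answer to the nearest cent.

Risk-neutral probability p = (1 + 0.12 − 0.8)/(1.5 − 0.8) = 0.3200/0.7000 = 0.4571
Terminal stock prices: S_uu = 213.8, S_ud = 114, S_dd = 60.8
Terminal payoffs (K − S): max(-105.8, 0) = 0, max(-6, 0) = 0, max(47.2, 0) = 47.2
Node u (S = 142.5): continuation = 1/1.12·[0.4571·0.0000 + 0.5429·0.0000] = 0.0000; exercise value = 0.0000 ≤ continuation, so V_u = 0.0000
Node d (S = 76): continuation = 1/1.12·[0.4571·0.0000 + 0.5429·47.2000] = 22.8776; exercise value = 32.0000 > continuation, so V_d = 32.0000 (exercise)
Node 0 (S = 95): continuation = 1/1.12·[0.4571·0.0000 + 0.5429·32.0000] = 15.5102; exercise value = 13.0000 ≤ continuation, so V_0 = 15.5102

15.51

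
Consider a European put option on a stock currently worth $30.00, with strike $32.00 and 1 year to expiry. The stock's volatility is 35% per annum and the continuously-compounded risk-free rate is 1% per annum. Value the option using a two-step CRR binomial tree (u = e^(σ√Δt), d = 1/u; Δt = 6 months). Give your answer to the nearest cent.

$5.11

CRR parameters: u = e^(σ√Δt) = e^(0.35·√0.5) = 1.2808, d = 1/u = 0.7808
Per-period rate: rΔt = 0.01·0.5 = 0.005, so R = e^0.005 = 1.0050
Risk-neutral probability p = (e^0.005 − 0.7808)/(1.2808 − 0.7808) = 0.2243/0.5000 = 0.4485
Terminal stock prices: S_uu = 49.21, S_ud = 30, S_dd = 18.29
Terminal payoffs (K − S): max(-17.21, 0) = 0, max(2, 0) = 2, max(13.71, 0) = 13.71
Node u (S = 38.42): V_u = e^(−0.005)·[0.4485·0.0000 + 0.5515·2.0000] = 1.0976
Node d (S = 23.42): V_d = e^(−0.005)·[0.4485·2.0000 + 0.5515·13.7124] = 8.4176
Node 0 (S = 30): V_0 = e^(−0.005)·[0.4485·1.0976 + 0.5515·8.4176] = 5.1092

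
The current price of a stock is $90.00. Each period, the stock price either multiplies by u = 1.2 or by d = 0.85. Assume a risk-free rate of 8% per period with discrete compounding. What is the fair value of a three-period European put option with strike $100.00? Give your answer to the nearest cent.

$5.47

Risk-neutral probability p = (1 + 0.08 − 0.85)/(1.2 − 0.85) = 0.2300/0.3500 = 0.6571
Terminal stock prices: S_uuu = 155.5, S_uud = 110.2, S_udd = 78.03, S_ddd = 55.27
Terminal payoffs (K − S): max(-55.52, 0) = 0, max(-10.16, 0) = 0, max(21.97, 0) = 21.97, max(44.73, 0) = 44.73
Node uu (S = 129.6): V_uu = 1/1.08·[0.6571·0.0000 + 0.3429·0.0000] = 0.0000
Node ud (S = 91.8): V_ud = 1/1.08·[0.6571·0.0000 + 0.3429·21.9700] = 6.9746
Node dd (S = 65.02): V_dd = 1/1.08·[0.6571·21.9700 + 0.3429·44.7288] = 27.5676
Node u (S = 108): V_u = 1/1.08·[0.6571·0.0000 + 0.3429·6.9746] = 2.2142
Node d (S = 76.5): V_d = 1/1.08·[0.6571·6.9746 + 0.3429·27.5676] = 12.9954
Node 0 (S = 90): V_0 = 1/1.08·[0.6571·2.2142 + 0.3429·12.9954] = 5.4728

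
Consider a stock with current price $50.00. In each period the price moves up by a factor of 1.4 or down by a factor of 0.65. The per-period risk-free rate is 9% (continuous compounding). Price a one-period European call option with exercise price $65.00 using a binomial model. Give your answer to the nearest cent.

$2.71

Risk-neutral probability p = (e^0.09 − 0.65)/(1.4 − 0.65) = 0.4442/0.7500 = 0.5922
Terminal stock prices: S_u = 70, S_d = 32.5
Terminal payoffs (S − K): max(5, 0) = 5, max(-32.5, 0) = 0
Node 0 (S = 50): V_0 = e^(−0.09)·[0.5922·5.0000 + 0.4078·0.0000] = 2.7063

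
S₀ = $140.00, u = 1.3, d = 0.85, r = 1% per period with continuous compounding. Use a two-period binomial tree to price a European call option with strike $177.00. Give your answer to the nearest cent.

Risk-neutral probability p = (e^0.01 − 0.85)/(1.3 − 0.85) = 0.1601/0.4500 = 0.3557
Terminal stock prices: S_uu = 236.6, S_ud = 154.7, S_dd = 101.1
Terminal payoffs (S − K): max(59.6, 0) = 59.6, max(-22.3, 0) = 0, max(-75.85, 0) = 0
Node u (S = 182): V_u = e^(−0.01)·[0.3557·59.6000 + 0.6443·0.0000] = 20.9868
Node d (S = 119): V_d = e^(−0.01)·[0.3557·0.0000 + 0.6443·0.0000] = 0.0000
Node 0 (S = 140): V_0 = e^(−0.01)·[0.3557·20.9868 + 0.6443·0.0000] = 7.3901

$7.39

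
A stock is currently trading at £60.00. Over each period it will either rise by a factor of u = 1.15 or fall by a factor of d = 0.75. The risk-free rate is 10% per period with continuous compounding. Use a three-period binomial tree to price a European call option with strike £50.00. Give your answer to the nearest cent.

£23.26

Risk-neutral probability p = (e^0.1 − 0.75)/(1.15 − 0.75) = 0.3552/0.4000 = 0.8879
Terminal stock prices: S_uuu = 91.25, S_uud = 59.51, S_udd = 38.81, S_ddd = 25.31
Terminal payoffs (S − K): max(41.25, 0) = 41.25, max(9.512, 0) = 9.512, max(-11.19, 0) = 0, max(-24.69, 0) = 0
Node uu (S = 79.35): V_uu = e^(−0.1)·[0.8879·41.2525 + 0.1121·9.5125] = 34.1081
Node ud (S = 51.75): V_ud = e^(−0.1)·[0.8879·9.5125 + 0.1121·0.0000] = 7.6426
Node dd (S = 33.75): V_dd = e^(−0.1)·[0.8879·0.0000 + 0.1121·0.0000] = 0.0000
Node u (S = 69): V_u = e^(−0.1)·[0.8879·34.1081 + 0.1121·7.6426] = 28.1785
Node d (S = 45): V_d = e^(−0.1)·[0.8879·7.6426 + 0.1121·0.0000] = 6.1403
Node 0 (S = 60): V_0 = e^(−0.1)·[0.8879·28.1785 + 0.1121·6.1403] = 23.2621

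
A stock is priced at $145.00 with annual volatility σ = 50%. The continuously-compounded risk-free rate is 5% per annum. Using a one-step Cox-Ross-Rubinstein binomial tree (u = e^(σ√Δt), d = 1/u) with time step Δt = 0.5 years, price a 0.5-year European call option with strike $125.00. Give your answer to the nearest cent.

CRR parameters: u = e^(σ√Δt) = e^(0.5·√0.5) = 1.4241, d = 1/u = 0.7022
Per-period rate: rΔt = 0.05·0.5 = 0.025, so R = e^0.025 = 1.0253
Risk-neutral probability p = (e^0.025 − 0.7022)/(1.4241 − 0.7022) = 0.3231/0.7219 = 0.4476
Terminal stock prices: S_u = 206.5, S_d = 101.8
Terminal payoffs (S − K): max(81.5, 0) = 81.5, max(-23.18, 0) = 0
Node 0 (S = 145): V_0 = e^(−0.025)·[0.4476·81.4973 + 0.5524·0.0000] = 35.5765

$35.58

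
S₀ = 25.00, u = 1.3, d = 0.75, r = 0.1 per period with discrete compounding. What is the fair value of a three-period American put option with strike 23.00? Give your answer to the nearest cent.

1.70

Risk-neutral probability p = (1 + 0.1 − 0.75)/(1.3 − 0.75) = 0.3500/0.5500 = 0.6364
Terminal stock prices: S_uuu = 54.93, S_uud = 31.69, S_udd = 18.28, S_ddd = 10.55
Terminal payoffs (K − S): max(-31.93, 0) = 0, max(-8.688, 0) = 0, max(4.719, 0) = 4.719, max(12.45, 0) = 12.45
Node uu (S = 42.25): continuation = 1/1.1·[0.6364·0.0000 + 0.3636·0.0000] = 0.0000; exercise value = 0.0000 ≤ continuation, so V_uu = 0.0000
Node ud (S = 24.38): continuation = 1/1.1·[0.6364·0.0000 + 0.3636·4.7188] = 1.5599; exercise value = 0.0000 ≤ continuation, so V_ud = 1.5599
Node dd (S = 14.06): continuation = 1/1.1·[0.6364·4.7188 + 0.3636·12.4531] = 6.8466; exercise value = 8.9375 > continuation, so V_dd = 8.9375 (exercise)
Node u (S = 32.5): continuation = 1/1.1·[0.6364·0.0000 + 0.3636·1.5599] = 0.5157; exercise value = 0.0000 ≤ continuation, so V_u = 0.5157
Node d (S = 18.75): continuation = 1/1.1·[0.6364·1.5599 + 0.3636·8.9375] = 3.8570; exercise value = 4.2500 > continuation, so V_d = 4.2500 (exercise)
Node 0 (S = 25): continuation = 1/1.1·[0.6364·0.5157 + 0.3636·4.2500] = 1.7033; exercise value = 0.0000 ≤ continuation, so V_0 = 1.7033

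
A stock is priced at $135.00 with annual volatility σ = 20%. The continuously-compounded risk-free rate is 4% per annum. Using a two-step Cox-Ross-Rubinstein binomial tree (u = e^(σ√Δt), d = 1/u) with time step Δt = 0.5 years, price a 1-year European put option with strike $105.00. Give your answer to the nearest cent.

CRR parameters: u = e^(σ√Δt) = e^(0.2·√0.5) = 1.1519, d = 1/u = 0.8681
Per-period rate: rΔt = 0.04·0.5 = 0.02, so R = e^0.02 = 1.0202
Risk-neutral probability p = (e^0.02 − 0.8681)/(1.1519 − 0.8681) = 0.1521/0.2838 = 0.5359
Terminal stock prices: S_uu = 179.1, S_ud = 135, S_dd = 101.7
Terminal payoffs (K − S): max(-74.13, 0) = 0, max(-30, 0) = 0, max(3.259, 0) = 3.259
Node u (S = 155.5): V_u = e^(−0.02)·[0.5359·0.0000 + 0.4641·0.0000] = 0.0000
Node d (S = 117.2): V_d = e^(−0.02)·[0.5359·0.0000 + 0.4641·3.2588] = 1.4825
Node 0 (S = 135): V_0 = e^(−0.02)·[0.5359·0.0000 + 0.4641·1.4825] = 0.6744

$0.67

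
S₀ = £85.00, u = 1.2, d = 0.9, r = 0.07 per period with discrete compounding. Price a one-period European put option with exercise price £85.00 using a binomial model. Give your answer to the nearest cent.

£3.44

Risk-neutral probability p = (1 + 0.07 − 0.9)/(1.2 − 0.9) = 0.1700/0.3000 = 0.5667
Terminal stock prices: S_u = 102, S_d = 76.5
Terminal payoffs (K − S): max(-17, 0) = 0, max(8.5, 0) = 8.5
Node 0 (S = 85): V_0 = 1/1.07·[0.5667·0.0000 + 0.4333·8.5000] = 3.4424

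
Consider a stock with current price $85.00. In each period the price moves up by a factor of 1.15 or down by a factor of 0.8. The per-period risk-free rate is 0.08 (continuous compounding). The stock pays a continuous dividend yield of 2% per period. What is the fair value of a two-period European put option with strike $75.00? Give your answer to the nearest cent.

$1.11

Per-period risk-free factor R = e^0.08 = 1.0833; dividend-adjusted growth = e^(0.08−0.02) = 1.0618.
Risk-neutral probability p = (1.0618 − 0.8)/(1.15 − 0.8) = 0.2618/0.3500 = 0.7481
Terminal stock prices: S_uu = 112.4, S_ud = 78.2, S_dd = 54.4
Terminal payoffs (K − S): max(-37.41, 0) = 0, max(-3.2, 0) = 0, max(20.6, 0) = 20.6
Node u (S = 97.75): V_u = e^(−0.08)·[0.7481·0.0000 + 0.2519·0.0000] = 0.0000
Node d (S = 68): V_d = e^(−0.08)·[0.7481·0.0000 + 0.2519·20.6000] = 4.7901
Node 0 (S = 85): V_0 = e^(−0.08)·[0.7481·0.0000 + 0.2519·4.7901] = 1.1138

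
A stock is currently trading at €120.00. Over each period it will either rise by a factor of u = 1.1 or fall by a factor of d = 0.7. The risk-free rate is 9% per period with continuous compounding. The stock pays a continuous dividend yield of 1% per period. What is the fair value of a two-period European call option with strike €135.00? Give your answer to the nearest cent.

Per-period risk-free factor R = e^0.09 = 1.0942; dividend-adjusted growth = e^(0.09−0.01) = 1.0833.
Risk-neutral probability p = (1.0833 − 0.7)/(1.1 − 0.7) = 0.3833/0.4000 = 0.9582
Terminal stock prices: S_uu = 145.2, S_ud = 92.4, S_dd = 58.8
Terminal payoffs (S − K): max(10.2, 0) = 10.2, max(-42.6, 0) = 0, max(-76.2, 0) = 0
Node u (S = 132): V_u = e^(−0.09)·[0.9582·10.2000 + 0.0418·0.0000] = 8.9326
Node d (S = 84): V_d = e^(−0.09)·[0.9582·0.0000 + 0.0418·0.0000] = 0.0000
Node 0 (S = 120): V_0 = e^(−0.09)·[0.9582·8.9326 + 0.0418·0.0000] = 7.8227

€7.82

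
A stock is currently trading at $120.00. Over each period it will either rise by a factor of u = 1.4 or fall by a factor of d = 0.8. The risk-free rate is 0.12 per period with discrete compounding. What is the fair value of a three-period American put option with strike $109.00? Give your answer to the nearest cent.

Risk-neutral probability p = (1 + 0.12 − 0.8)/(1.4 − 0.8) = 0.3200/0.6000 = 0.5333
Terminal stock prices: S_uuu = 329.3, S_uud = 188.2, S_udd = 107.5, S_ddd = 61.44
Terminal payoffs (K − S): max(-220.3, 0) = 0, max(-79.16, 0) = 0, max(1.48, 0) = 1.48, max(47.56, 0) = 47.56
Node uu (S = 235.2): continuation = 1/1.12·[0.5333·0.0000 + 0.4667·0.0000] = 0.0000; exercise value = 0.0000 ≤ continuation, so V_uu = 0.0000
Node ud (S = 134.4): continuation = 1/1.12·[0.5333·0.0000 + 0.4667·1.4800] = 0.6167; exercise value = 0.0000 ≤ continuation, so V_ud = 0.6167
Node dd (S = 76.8): continuation = 1/1.12·[0.5333·1.4800 + 0.4667·47.5600] = 20.5214; exercise value = 32.2000 > continuation, so V_dd = 32.2000 (exercise)
Node u (S = 168): continuation = 1/1.12·[0.5333·0.0000 + 0.4667·0.6167] = 0.2569; exercise value = 0.0000 ≤ continuation, so V_u = 0.2569
Node d (S = 96): continuation = 1/1.12·[0.5333·0.6167 + 0.4667·32.2000] = 13.7103; exercise value = 13.0000 ≤ continuation, so V_d = 13.7103
Node 0 (S = 120): continuation = 1/1.12·[0.5333·0.2569 + 0.4667·13.7103] = 5.8350; exercise value = 0.0000 ≤ continuation, so V_0 = 5.8350

$5.83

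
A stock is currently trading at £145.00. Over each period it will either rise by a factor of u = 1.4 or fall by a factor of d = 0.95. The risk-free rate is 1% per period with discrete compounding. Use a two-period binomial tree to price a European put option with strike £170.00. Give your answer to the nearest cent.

Risk-neutral probability p = (1 + 0.01 − 0.95)/(1.4 − 0.95) = 0.0600/0.4500 = 0.1333
Terminal stock prices: S_uu = 284.2, S_ud = 192.8, S_dd = 130.9
Terminal payoffs (K − S): max(-114.2, 0) = 0, max(-22.85, 0) = 0, max(39.14, 0) = 39.14
Node u (S = 203): V_u = 1/1.01·[0.1333·0.0000 + 0.8667·0.0000] = 0.0000
Node d (S = 137.8): V_d = 1/1.01·[0.1333·0.0000 + 0.8667·39.1375] = 33.5833
Node 0 (S = 145): V_0 = 1/1.01·[0.1333·0.0000 + 0.8667·33.5833] = 28.8174

£28.82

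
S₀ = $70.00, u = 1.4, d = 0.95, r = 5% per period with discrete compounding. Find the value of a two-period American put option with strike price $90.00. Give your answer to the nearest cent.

$20.00

Risk-neutral probability p = (1 + 0.05 − 0.95)/(1.4 − 0.95) = 0.1000/0.4500 = 0.2222
Terminal stock prices: S_uu = 137.2, S_ud = 93.1, S_dd = 63.17
Terminal payoffs (K − S): max(-47.2, 0) = 0, max(-3.1, 0) = 0, max(26.83, 0) = 26.83
Node u (S = 98): continuation = 1/1.05·[0.2222·0.0000 + 0.7778·0.0000] = 0.0000; exercise value = 0.0000 ≤ continuation, so V_u = 0.0000
Node d (S = 66.5): continuation = 1/1.05·[0.2222·0.0000 + 0.7778·26.8250] = 19.8704; exercise value = 23.5000 > continuation, so V_d = 23.5000 (exercise)
Node 0 (S = 70): continuation = 1/1.05·[0.2222·0.0000 + 0.7778·23.5000] = 17.4074; exercise value = 20.0000 > continuation, so V_0 = 20.0000 (exercise)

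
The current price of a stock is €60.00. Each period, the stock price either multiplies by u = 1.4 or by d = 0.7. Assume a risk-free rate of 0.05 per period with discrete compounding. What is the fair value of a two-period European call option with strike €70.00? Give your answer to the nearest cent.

€10.79

Risk-neutral probability p = (1 + 0.05 − 0.7)/(1.4 − 0.7) = 0.3500/0.7000 = 0.5000
Terminal stock prices: S_uu = 117.6, S_ud = 58.8, S_dd = 29.4
Terminal payoffs (S − K): max(47.6, 0) = 47.6, max(-11.2, 0) = 0, max(-40.6, 0) = 0
Node u (S = 84): V_u = 1/1.05·[0.5000·47.6000 + 0.5000·0.0000] = 22.6667
Node d (S = 42): V_d = 1/1.05·[0.5000·0.0000 + 0.5000·0.0000] = 0.0000
Node 0 (S = 60): V_0 = 1/1.05·[0.5000·22.6667 + 0.5000·0.0000] = 10.7937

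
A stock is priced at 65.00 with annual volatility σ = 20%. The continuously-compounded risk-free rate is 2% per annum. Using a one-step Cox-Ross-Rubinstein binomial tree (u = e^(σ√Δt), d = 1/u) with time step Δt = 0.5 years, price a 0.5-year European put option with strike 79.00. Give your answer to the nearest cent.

CRR parameters: u = e^(σ√Δt) = e^(0.2·√0.5) = 1.1519, d = 1/u = 0.8681
Per-period rate: rΔt = 0.02·0.5 = 0.01, so R = e^0.01 = 1.0101
Risk-neutral probability p = (e^0.01 − 0.8681)/(1.1519 − 0.8681) = 0.1419/0.2838 = 0.5001
Terminal stock prices: S_u = 74.87, S_d = 56.43
Terminal payoffs (K − S): max(4.126, 0) = 4.126, max(22.57, 0) = 22.57
Node 0 (S = 65): V_0 = e^(−0.01)·[0.5001·4.1259 + 0.4999·22.5720] = 13.2139

13.21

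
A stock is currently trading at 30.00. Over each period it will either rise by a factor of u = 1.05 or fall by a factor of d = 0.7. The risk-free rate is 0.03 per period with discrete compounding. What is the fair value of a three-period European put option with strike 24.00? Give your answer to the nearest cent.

0.19

Risk-neutral probability p = (1 + 0.03 − 0.7)/(1.05 − 0.7) = 0.3300/0.3500 = 0.9429
Terminal stock prices: S_uuu = 34.73, S_uud = 23.15, S_udd = 15.43, S_ddd = 10.29
Terminal payoffs (K − S): max(-10.73, 0) = 0, max(0.8475, 0) = 0.8475, max(8.565, 0) = 8.565, max(13.71, 0) = 13.71
Node uu (S = 33.08): V_uu = 1/1.03·[0.9429·0.0000 + 0.0571·0.8475] = 0.0470
Node ud (S = 22.05): V_ud = 1/1.03·[0.9429·0.8475 + 0.0571·8.5650] = 1.2510
Node dd (S = 14.7): V_dd = 1/1.03·[0.9429·8.5650 + 0.0571·13.7100] = 8.6010
Node u (S = 31.5): V_u = 1/1.03·[0.9429·0.0470 + 0.0571·1.2510] = 0.1124
Node d (S = 21): V_d = 1/1.03·[0.9429·1.2510 + 0.0571·8.6010] = 1.6223
Node 0 (S = 30): V_0 = 1/1.03·[0.9429·0.1124 + 0.0571·1.6223] = 0.1929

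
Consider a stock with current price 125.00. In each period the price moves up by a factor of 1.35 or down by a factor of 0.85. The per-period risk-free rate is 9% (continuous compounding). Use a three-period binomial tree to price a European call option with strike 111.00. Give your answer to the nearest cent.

43.77

Risk-neutral probability p = (e^0.09 − 0.85)/(1.35 − 0.85) = 0.2442/0.5000 = 0.4883
Terminal stock prices: S_uuu = 307.5, S_uud = 193.6, S_udd = 121.9, S_ddd = 76.77
Terminal payoffs (S − K): max(196.5, 0) = 196.5, max(82.64, 0) = 82.64, max(10.92, 0) = 10.92, max(-34.23, 0) = 0
Node uu (S = 227.8): V_uu = e^(−0.09)·[0.4883·196.5469 + 0.5117·82.6406] = 126.3661
Node ud (S = 143.4): V_ud = e^(−0.09)·[0.4883·82.6406 + 0.5117·10.9219] = 41.9911
Node dd (S = 90.31): V_dd = e^(−0.09)·[0.4883·10.9219 + 0.5117·0.0000] = 4.8746
Node u (S = 168.8): V_u = e^(−0.09)·[0.4883·126.3661 + 0.5117·41.9911] = 76.0350
Node d (S = 106.2): V_d = e^(−0.09)·[0.4883·41.9911 + 0.5117·4.8746] = 21.0208
Node 0 (S = 125): V_0 = e^(−0.09)·[0.4883·76.0350 + 0.5117·21.0208] = 43.7653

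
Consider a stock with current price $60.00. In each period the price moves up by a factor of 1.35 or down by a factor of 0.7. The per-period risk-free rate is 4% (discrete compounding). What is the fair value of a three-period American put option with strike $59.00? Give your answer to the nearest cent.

$10.31

Risk-neutral probability p = (1 + 0.04 − 0.7)/(1.35 − 0.7) = 0.3400/0.6500 = 0.5231
Terminal stock prices: S_uuu = 147.6, S_uud = 76.55, S_udd = 39.69, S_ddd = 20.58
Terminal payoffs (K − S): max(-88.62, 0) = 0, max(-17.55, 0) = 0, max(19.31, 0) = 19.31, max(38.42, 0) = 38.42
Node uu (S = 109.4): continuation = 1/1.04·[0.5231·0.0000 + 0.4769·0.0000] = 0.0000; exercise value = 0.0000 ≤ continuation, so V_uu = 0.0000
Node ud (S = 56.7): continuation = 1/1.04·[0.5231·0.0000 + 0.4769·19.3100] = 8.8552; exercise value = 2.3000 ≤ continuation, so V_ud = 8.8552
Node dd (S = 29.4): continuation = 1/1.04·[0.5231·19.3100 + 0.4769·38.4200] = 27.3308; exercise value = 29.6000 > continuation, so V_dd = 29.6000 (exercise)
Node u (S = 81): continuation = 1/1.04·[0.5231·0.0000 + 0.4769·8.8552] = 4.0608; exercise value = 0.0000 ≤ continuation, so V_u = 4.0608
Node d (S = 42): continuation = 1/1.04·[0.5231·8.8552 + 0.4769·29.6000] = 18.0278; exercise value = 17.0000 ≤ continuation, so V_d = 18.0278
Node 0 (S = 60): continuation = 1/1.04·[0.5231·4.0608 + 0.4769·18.0278] = 10.3096; exercise value = 0.0000 ≤ continuation, so V_0 = 10.3096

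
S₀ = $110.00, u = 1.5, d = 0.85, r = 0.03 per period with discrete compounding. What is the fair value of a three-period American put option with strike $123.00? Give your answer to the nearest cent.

$22.45

Risk-neutral probability p = (1 + 0.03 − 0.85)/(1.5 − 0.85) = 0.1800/0.6500 = 0.2769
Terminal stock prices: S_uuu = 371.2, S_uud = 210.4, S_udd = 119.2, S_ddd = 67.55
Terminal payoffs (K − S): max(-248.2, 0) = 0, max(-87.38, 0) = 0, max(3.788, 0) = 3.788, max(55.45, 0) = 55.45
Node uu (S = 247.5): continuation = 1/1.03·[0.2769·0.0000 + 0.7231·0.0000] = 0.0000; exercise value = 0.0000 ≤ continuation, so V_uu = 0.0000
Node ud (S = 140.2): continuation = 1/1.03·[0.2769·0.0000 + 0.7231·3.7875] = 2.6589; exercise value = 0.0000 ≤ continuation, so V_ud = 2.6589
Node dd (S = 79.47): continuation = 1/1.03·[0.2769·3.7875 + 0.7231·55.4463] = 39.9425; exercise value = 43.5250 > continuation, so V_dd = 43.5250 (exercise)
Node u (S = 165): continuation = 1/1.03·[0.2769·0.0000 + 0.7231·2.6589] = 1.8666; exercise value = 0.0000 ≤ continuation, so V_u = 1.8666
Node d (S = 93.5): continuation = 1/1.03·[0.2769·2.6589 + 0.7231·43.5250] = 31.2701; exercise value = 29.5000 ≤ continuation, so V_d = 31.2701
Node 0 (S = 110): continuation = 1/1.03·[0.2769·1.8666 + 0.7231·31.2701] = 22.4540; exercise value = 13.0000 ≤ continuation, so V_0 = 22.4540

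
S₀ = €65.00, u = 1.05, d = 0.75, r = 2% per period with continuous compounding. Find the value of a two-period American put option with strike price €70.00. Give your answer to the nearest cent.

€5.00

Risk-neutral probability p = (e^0.02 − 0.75)/(1.05 − 0.75) = 0.2702/0.3000 = 0.9007
Terminal stock prices: S_uu = 71.66, S_ud = 51.19, S_dd = 36.56
Terminal payoffs (K − S): max(-1.663, 0) = 0, max(18.81, 0) = 18.81, max(33.44, 0) = 33.44
Node u (S = 68.25): continuation = e^(−0.02)·[0.9007·0.0000 + 0.0993·18.8125] = 1.8316; exercise value = 1.7500 ≤ continuation, so V_u = 1.8316
Node d (S = 48.75): continuation = e^(−0.02)·[0.9007·18.8125 + 0.0993·33.4375] = 19.8639; exercise value = 21.2500 > continuation, so V_d = 21.2500 (exercise)
Node 0 (S = 65): continuation = e^(−0.02)·[0.9007·1.8316 + 0.0993·21.2500] = 3.6860; exercise value = 5.0000 > continuation, so V_0 = 5.0000 (exercise)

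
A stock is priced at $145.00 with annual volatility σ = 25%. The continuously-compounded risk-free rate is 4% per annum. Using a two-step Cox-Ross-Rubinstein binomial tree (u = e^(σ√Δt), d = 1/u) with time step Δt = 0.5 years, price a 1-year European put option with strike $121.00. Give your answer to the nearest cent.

CRR parameters: u = e^(σ√Δt) = e^(0.25·√0.5) = 1.1934, d = 1/u = 0.8380
Per-period rate: rΔt = 0.04·0.5 = 0.02, so R = e^0.02 = 1.0202
Risk-neutral probability p = (e^0.02 − 0.8380)/(1.1934 − 0.8380) = 0.1822/0.3554 = 0.5128
Terminal stock prices: S_uu = 206.5, S_ud = 145, S_dd = 101.8
Terminal payoffs (K − S): max(-85.5, 0) = 0, max(-24, 0) = 0, max(19.18, 0) = 19.18
Node u (S = 173): V_u = e^(−0.02)·[0.5128·0.0000 + 0.4872·0.0000] = 0.0000
Node d (S = 121.5): V_d = e^(−0.02)·[0.5128·0.0000 + 0.4872·19.1827] = 9.1614
Node 0 (S = 145): V_0 = e^(−0.02)·[0.5128·0.0000 + 0.4872·9.1614] = 4.3754

$4.38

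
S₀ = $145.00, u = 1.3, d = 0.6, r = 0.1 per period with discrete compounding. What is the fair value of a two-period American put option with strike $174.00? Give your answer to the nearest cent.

$32.87

Risk-neutral probability p = (1 + 0.1 − 0.6)/(1.3 − 0.6) = 0.5000/0.7000 = 0.7143
Terminal stock prices: S_uu = 245.1, S_ud = 113.1, S_dd = 52.2
Terminal payoffs (K − S): max(-71.05, 0) = 0, max(60.9, 0) = 60.9, max(121.8, 0) = 121.8
Node u (S = 188.5): continuation = 1/1.1·[0.7143·0.0000 + 0.2857·60.9000] = 15.8182; exercise value = 0.0000 ≤ continuation, so V_u = 15.8182
Node d (S = 87): continuation = 1/1.1·[0.7143·60.9000 + 0.2857·121.8000] = 71.1818; exercise value = 87.0000 > continuation, so V_d = 87.0000 (exercise)
Node 0 (S = 145): continuation = 1/1.1·[0.7143·15.8182 + 0.2857·87.0000] = 32.8689; exercise value = 29.0000 ≤ continuation, so V_0 = 32.8689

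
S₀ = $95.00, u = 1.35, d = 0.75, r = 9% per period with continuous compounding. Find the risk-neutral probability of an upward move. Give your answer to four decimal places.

p = 0.5736

Risk-neutral probability p = (e^0.09 − 0.75)/(1.35 − 0.75) = 0.3442/0.6000 = 0.5736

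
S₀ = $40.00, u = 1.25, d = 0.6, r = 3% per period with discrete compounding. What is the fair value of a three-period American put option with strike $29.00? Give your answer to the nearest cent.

$3.10

Risk-neutral probability p = (1 + 0.03 − 0.6)/(1.25 − 0.6) = 0.4300/0.6500 = 0.6615
Terminal stock prices: S_uuu = 78.12, S_uud = 37.5, S_udd = 18, S_ddd = 8.64
Terminal payoffs (K − S): max(-49.12, 0) = 0, max(-8.5, 0) = 0, max(11, 0) = 11, max(20.36, 0) = 20.36
Node uu (S = 62.5): continuation = 1/1.03·[0.6615·0.0000 + 0.3385·0.0000] = 0.0000; exercise value = 0.0000 ≤ continuation, so V_uu = 0.0000
Node ud (S = 30): continuation = 1/1.03·[0.6615·0.0000 + 0.3385·11.0000] = 3.6146; exercise value = 0.0000 ≤ continuation, so V_ud = 3.6146
Node dd (S = 14.4): continuation = 1/1.03·[0.6615·11.0000 + 0.3385·20.3600] = 13.7553; exercise value = 14.6000 > continuation, so V_dd = 14.6000 (exercise)
Node u (S = 50): continuation = 1/1.03·[0.6615·0.0000 + 0.3385·3.6146] = 1.1878; exercise value = 0.0000 ≤ continuation, so V_u = 1.1878
Node d (S = 24): continuation = 1/1.03·[0.6615·3.6146 + 0.3385·14.6000] = 7.1192; exercise value = 5.0000 ≤ continuation, so V_d = 7.1192
Node 0 (S = 40): continuation = 1/1.03·[0.6615·1.1878 + 0.3385·7.1192] = 3.1023; exercise value = 0.0000 ≤ continuation, so V_0 = 3.1023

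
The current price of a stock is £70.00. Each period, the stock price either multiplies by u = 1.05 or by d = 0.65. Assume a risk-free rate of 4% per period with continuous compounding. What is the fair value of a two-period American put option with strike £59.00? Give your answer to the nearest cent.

Risk-neutral probability p = (e^0.04 − 0.65)/(1.05 − 0.65) = 0.3908/0.4000 = 0.9770
Terminal stock prices: S_uu = 77.17, S_ud = 47.77, S_dd = 29.58
Terminal payoffs (K − S): max(-18.17, 0) = 0, max(11.23, 0) = 11.23, max(29.42, 0) = 29.42
Node u (S = 73.5): continuation = e^(−0.04)·[0.9770·0.0000 + 0.0230·11.2250] = 0.2478; exercise value = 0.0000 ≤ continuation, so V_u = 0.2478
Node d (S = 45.5): continuation = e^(−0.04)·[0.9770·11.2250 + 0.0230·29.4250] = 11.1866; exercise value = 13.5000 > continuation, so V_d = 13.5000 (exercise)
Node 0 (S = 70): continuation = e^(−0.04)·[0.9770·0.2478 + 0.0230·13.5000] = 0.5306; exercise value = 0.0000 ≤ continuation, so V_0 = 0.5306

£0.53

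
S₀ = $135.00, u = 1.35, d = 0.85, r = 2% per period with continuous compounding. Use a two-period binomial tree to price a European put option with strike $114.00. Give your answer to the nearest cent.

Risk-neutral probability p = (e^0.02 − 0.85)/(1.35 − 0.85) = 0.1702/0.5000 = 0.3404
Terminal stock prices: S_uu = 246, S_ud = 154.9, S_dd = 97.54
Terminal payoffs (K − S): max(-132, 0) = 0, max(-40.91, 0) = 0, max(16.46, 0) = 16.46
Node u (S = 182.2): V_u = e^(−0.02)·[0.3404·0.0000 + 0.6596·0.0000] = 0.0000
Node d (S = 114.8): V_d = e^(−0.02)·[0.3404·0.0000 + 0.6596·16.4625] = 10.6436
Node 0 (S = 135): V_0 = e^(−0.02)·[0.3404·0.0000 + 0.6596·10.6436] = 6.8815

$6.88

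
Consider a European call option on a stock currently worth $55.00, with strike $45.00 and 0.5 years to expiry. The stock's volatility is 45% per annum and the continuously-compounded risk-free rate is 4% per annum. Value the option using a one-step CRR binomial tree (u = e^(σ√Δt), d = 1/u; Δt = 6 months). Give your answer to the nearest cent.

$13.57

CRR parameters: u = e^(σ√Δt) = e^(0.45·√0.5) = 1.3746, d = 1/u = 0.7275
Per-period rate: rΔt = 0.04·0.5 = 0.02, so R = e^0.02 = 1.0202
Risk-neutral probability p = (e^0.02 − 0.7275)/(1.3746 − 0.7275) = 0.2927/0.6472 = 0.4523
Terminal stock prices: S_u = 75.61, S_d = 40.01
Terminal payoffs (S − K): max(30.61, 0) = 30.61, max(-4.99, 0) = 0
Node 0 (S = 55): V_0 = e^(−0.02)·[0.4523·30.6057 + 0.5477·0.0000] = 13.5697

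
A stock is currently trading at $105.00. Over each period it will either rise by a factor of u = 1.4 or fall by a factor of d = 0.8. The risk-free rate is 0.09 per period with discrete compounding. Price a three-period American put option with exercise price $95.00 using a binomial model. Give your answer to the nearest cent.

$6.43

Risk-neutral probability p = (1 + 0.09 − 0.8)/(1.4 − 0.8) = 0.2900/0.6000 = 0.4833
Terminal stock prices: S_uuu = 288.1, S_uud = 164.6, S_udd = 94.08, S_ddd = 53.76
Terminal payoffs (K − S): max(-193.1, 0) = 0, max(-69.64, 0) = 0, max(0.92, 0) = 0.92, max(41.24, 0) = 41.24
Node uu (S = 205.8): continuation = 1/1.09·[0.4833·0.0000 + 0.5167·0.0000] = 0.0000; exercise value = 0.0000 ≤ continuation, so V_uu = 0.0000
Node ud (S = 117.6): continuation = 1/1.09·[0.4833·0.0000 + 0.5167·0.9200] = 0.4361; exercise value = 0.0000 ≤ continuation, so V_ud = 0.4361
Node dd (S = 67.2): continuation = 1/1.09·[0.4833·0.9200 + 0.5167·41.2400] = 19.9560; exercise value = 27.8000 > continuation, so V_dd = 27.8000 (exercise)
Node u (S = 147): continuation = 1/1.09·[0.4833·0.0000 + 0.5167·0.4361] = 0.2067; exercise value = 0.0000 ≤ continuation, so V_u = 0.2067
Node d (S = 84): continuation = 1/1.09·[0.4833·0.4361 + 0.5167·27.8000] = 13.3707; exercise value = 11.0000 ≤ continuation, so V_d = 13.3707
Node 0 (S = 105): continuation = 1/1.09·[0.4833·0.2067 + 0.5167·13.3707] = 6.4295; exercise value = 0.0000 ≤ continuation, so V_0 = 6.4295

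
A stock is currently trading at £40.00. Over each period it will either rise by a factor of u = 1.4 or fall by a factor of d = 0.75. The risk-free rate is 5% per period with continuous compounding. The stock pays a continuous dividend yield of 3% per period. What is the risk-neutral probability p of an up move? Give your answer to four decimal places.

Per-period risk-free factor R = e^0.05 = 1.0513; dividend-adjusted growth = e^(0.05−0.03) = 1.0202.
Risk-neutral probability p = (1.0202 − 0.75)/(1.4 − 0.75) = 0.2702/0.6500 = 0.4157

p = 0.4157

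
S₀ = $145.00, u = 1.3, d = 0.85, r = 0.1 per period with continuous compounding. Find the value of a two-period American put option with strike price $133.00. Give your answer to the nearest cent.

$4.33

Risk-neutral probability p = (e^0.1 − 0.85)/(1.3 − 0.85) = 0.2552/0.4500 = 0.5670
Terminal stock prices: S_uu = 245.1, S_ud = 160.2, S_dd = 104.8
Terminal payoffs (K − S): max(-112.1, 0) = 0, max(-27.22, 0) = 0, max(28.24, 0) = 28.24
Node u (S = 188.5): continuation = e^(−0.1)·[0.5670·0.0000 + 0.4330·0.0000] = 0.0000; exercise value = 0.0000 ≤ continuation, so V_u = 0.0000
Node d (S = 123.2): continuation = e^(−0.1)·[0.5670·0.0000 + 0.4330·28.2375] = 11.0621; exercise value = 9.7500 ≤ continuation, so V_d = 11.0621
Node 0 (S = 145): continuation = e^(−0.1)·[0.5670·0.0000 + 0.4330·11.0621] = 4.3336; exercise value = 0.0000 ≤ continuation, so V_0 = 4.3336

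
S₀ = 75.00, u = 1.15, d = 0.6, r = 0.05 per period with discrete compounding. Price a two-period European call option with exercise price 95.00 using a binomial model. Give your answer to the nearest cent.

Risk-neutral probability p = (1 + 0.05 − 0.6)/(1.15 − 0.6) = 0.4500/0.5500 = 0.8182
Terminal stock prices: S_uu = 99.19, S_ud = 51.75, S_dd = 27
Terminal payoffs (S − K): max(4.187, 0) = 4.187, max(-43.25, 0) = 0, max(-68, 0) = 0
Node u (S = 86.25): V_u = 1/1.05·[0.8182·4.1875 + 0.1818·0.0000] = 3.2630
Node d (S = 45): V_d = 1/1.05·[0.8182·0.0000 + 0.1818·0.0000] = 0.0000
Node 0 (S = 75): V_0 = 1/1.05·[0.8182·3.2630 + 0.1818·0.0000] = 2.5426

2.54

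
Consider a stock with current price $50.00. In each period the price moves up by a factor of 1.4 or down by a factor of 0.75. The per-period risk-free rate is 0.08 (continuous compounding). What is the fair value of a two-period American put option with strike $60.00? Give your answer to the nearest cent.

Risk-neutral probability p = (e^0.08 − 0.75)/(1.4 − 0.75) = 0.3333/0.6500 = 0.5127
Terminal stock prices: S_uu = 98, S_ud = 52.5, S_dd = 28.12
Terminal payoffs (K − S): max(-38, 0) = 0, max(7.5, 0) = 7.5, max(31.88, 0) = 31.88
Node u (S = 70): continuation = e^(−0.08)·[0.5127·0.0000 + 0.4873·7.5000] = 3.3734; exercise value = 0.0000 ≤ continuation, so V_u = 3.3734
Node d (S = 37.5): continuation = e^(−0.08)·[0.5127·7.5000 + 0.4873·31.8750] = 17.8870; exercise value = 22.5000 > continuation, so V_d = 22.5000 (exercise)
Node 0 (S = 50): continuation = e^(−0.08)·[0.5127·3.3734 + 0.4873·22.5000] = 11.7170; exercise value = 10.0000 ≤ continuation, so V_0 = 11.7170

$11.72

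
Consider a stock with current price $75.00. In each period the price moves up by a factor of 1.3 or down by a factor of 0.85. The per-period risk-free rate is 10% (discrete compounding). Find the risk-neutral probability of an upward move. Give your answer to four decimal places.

Risk-neutral probability p = (1 + 0.1 − 0.85)/(1.3 − 0.85) = 0.2500/0.4500 = 0.5556

p = 0.5556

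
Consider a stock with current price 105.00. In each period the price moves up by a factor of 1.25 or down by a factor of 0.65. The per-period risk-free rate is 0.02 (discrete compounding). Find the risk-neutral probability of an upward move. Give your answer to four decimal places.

p = 0.6167

Risk-neutral probability p = (1 + 0.02 − 0.65)/(1.25 − 0.65) = 0.3700/0.6000 = 0.6167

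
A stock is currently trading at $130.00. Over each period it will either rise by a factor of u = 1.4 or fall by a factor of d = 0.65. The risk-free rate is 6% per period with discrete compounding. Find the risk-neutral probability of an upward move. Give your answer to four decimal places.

p = 0.5467

Risk-neutral probability p = (1 + 0.06 − 0.65)/(1.4 − 0.65) = 0.4100/0.7500 = 0.5467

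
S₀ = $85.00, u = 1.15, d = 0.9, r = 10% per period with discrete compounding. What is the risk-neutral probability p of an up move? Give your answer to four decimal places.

p = 0.8000

Risk-neutral probability p = (1 + 0.1 − 0.9)/(1.15 − 0.9) = 0.2000/0.2500 = 0.8000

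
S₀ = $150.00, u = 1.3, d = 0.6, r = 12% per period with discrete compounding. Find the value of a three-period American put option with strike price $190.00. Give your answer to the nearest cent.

Risk-neutral probability p = (1 + 0.12 − 0.6)/(1.3 − 0.6) = 0.5200/0.7000 = 0.7429
Terminal stock prices: S_uuu = 329.6, S_uud = 152.1, S_udd = 70.2, S_ddd = 32.4
Terminal payoffs (K − S): max(-139.6, 0) = 0, max(37.9, 0) = 37.9, max(119.8, 0) = 119.8, max(157.6, 0) = 157.6
Node uu (S = 253.5): continuation = 1/1.12·[0.7429·0.0000 + 0.2571·37.9000] = 8.7015; exercise value = 0.0000 ≤ continuation, so V_uu = 8.7015
Node ud (S = 117): continuation = 1/1.12·[0.7429·37.9000 + 0.2571·119.8000] = 52.6429; exercise value = 73.0000 > continuation, so V_ud = 73.0000 (exercise)
Node dd (S = 54): continuation = 1/1.12·[0.7429·119.8000 + 0.2571·157.6000] = 115.6429; exercise value = 136.0000 > continuation, so V_dd = 136.0000 (exercise)
Node u (S = 195): continuation = 1/1.12·[0.7429·8.7015 + 0.2571·73.0000] = 22.5316; exercise value = 0.0000 ≤ continuation, so V_u = 22.5316
Node d (S = 90): continuation = 1/1.12·[0.7429·73.0000 + 0.2571·136.0000] = 79.6429; exercise value = 100.0000 > continuation, so V_d = 100.0000 (exercise)
Node 0 (S = 150): continuation = 1/1.12·[0.7429·22.5316 + 0.2571·100.0000] = 37.9036; exercise value = 40.0000 > continuation, so V_0 = 40.0000 (exercise)

$40.00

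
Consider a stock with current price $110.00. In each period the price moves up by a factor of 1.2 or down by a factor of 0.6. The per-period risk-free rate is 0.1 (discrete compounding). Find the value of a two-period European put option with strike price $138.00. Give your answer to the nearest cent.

$15.76

Risk-neutral probability p = (1 + 0.1 − 0.6)/(1.2 − 0.6) = 0.5000/0.6000 = 0.8333
Terminal stock prices: S_uu = 158.4, S_ud = 79.2, S_dd = 39.6
Terminal payoffs (K − S): max(-20.4, 0) = 0, max(58.8, 0) = 58.8, max(98.4, 0) = 98.4
Node u (S = 132): V_u = 1/1.1·[0.8333·0.0000 + 0.1667·58.8000] = 8.9091
Node d (S = 66): V_d = 1/1.1·[0.8333·58.8000 + 0.1667·98.4000] = 59.4545
Node 0 (S = 110): V_0 = 1/1.1·[0.8333·8.9091 + 0.1667·59.4545] = 15.7576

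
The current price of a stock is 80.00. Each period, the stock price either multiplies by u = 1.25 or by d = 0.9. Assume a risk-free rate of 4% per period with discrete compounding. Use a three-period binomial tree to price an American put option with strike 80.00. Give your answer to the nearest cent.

5.06

Risk-neutral probability p = (1 + 0.04 − 0.9)/(1.25 − 0.9) = 0.1400/0.3500 = 0.4000
Terminal stock prices: S_uuu = 156.2, S_uud = 112.5, S_udd = 81, S_ddd = 58.32
Terminal payoffs (K − S): max(-76.25, 0) = 0, max(-32.5, 0) = 0, max(-1, 0) = 0, max(21.68, 0) = 21.68
Node uu (S = 125): continuation = 1/1.04·[0.4000·0.0000 + 0.6000·0.0000] = 0.0000; exercise value = 0.0000 ≤ continuation, so V_uu = 0.0000
Node ud (S = 90): continuation = 1/1.04·[0.4000·0.0000 + 0.6000·0.0000] = 0.0000; exercise value = 0.0000 ≤ continuation, so V_ud = 0.0000
Node dd (S = 64.8): continuation = 1/1.04·[0.4000·0.0000 + 0.6000·21.6800] = 12.5077; exercise value = 15.2000 > continuation, so V_dd = 15.2000 (exercise)
Node u (S = 100): continuation = 1/1.04·[0.4000·0.0000 + 0.6000·0.0000] = 0.0000; exercise value = 0.0000 ≤ continuation, so V_u = 0.0000
Node d (S = 72): continuation = 1/1.04·[0.4000·0.0000 + 0.6000·15.2000] = 8.7692; exercise value = 8.0000 ≤ continuation, so V_d = 8.7692
Node 0 (S = 80): continuation = 1/1.04·[0.4000·0.0000 + 0.6000·8.7692] = 5.0592; exercise value = 0.0000 ≤ continuation, so V_0 = 5.0592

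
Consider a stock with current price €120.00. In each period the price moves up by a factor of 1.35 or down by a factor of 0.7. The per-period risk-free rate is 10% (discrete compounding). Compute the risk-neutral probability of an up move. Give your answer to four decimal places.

Risk-neutral probability p = (1 + 0.1 − 0.7)/(1.35 − 0.7) = 0.4000/0.6500 = 0.6154

p = 0.6154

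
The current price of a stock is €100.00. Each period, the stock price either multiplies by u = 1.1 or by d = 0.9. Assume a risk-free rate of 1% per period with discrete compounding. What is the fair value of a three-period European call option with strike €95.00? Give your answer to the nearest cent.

Risk-neutral probability p = (1 + 0.01 − 0.9)/(1.1 − 0.9) = 0.1100/0.2000 = 0.5500
Terminal stock prices: S_uuu = 133.1, S_uud = 108.9, S_udd = 89.1, S_ddd = 72.9
Terminal payoffs (S − K): max(38.1, 0) = 38.1, max(13.9, 0) = 13.9, max(-5.9, 0) = 0, max(-22.1, 0) = 0
Node uu (S = 121): V_uu = 1/1.01·[0.5500·38.1000 + 0.4500·13.9000] = 26.9406
Node ud (S = 99): V_ud = 1/1.01·[0.5500·13.9000 + 0.4500·0.0000] = 7.5693
Node dd (S = 81): V_dd = 1/1.01·[0.5500·0.0000 + 0.4500·0.0000] = 0.0000
Node u (S = 110): V_u = 1/1.01·[0.5500·26.9406 + 0.4500·7.5693] = 18.0431
Node d (S = 90): V_d = 1/1.01·[0.5500·7.5693 + 0.4500·0.0000] = 4.1219
Node 0 (S = 100): V_0 = 1/1.01·[0.5500·18.0431 + 0.4500·4.1219] = 11.6619

€11.66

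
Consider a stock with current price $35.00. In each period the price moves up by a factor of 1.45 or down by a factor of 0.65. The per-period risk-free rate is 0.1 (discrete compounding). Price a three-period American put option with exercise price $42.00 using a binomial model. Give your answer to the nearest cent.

$9.49

Risk-neutral probability p = (1 + 0.1 − 0.65)/(1.45 − 0.65) = 0.4500/0.8000 = 0.5625
Terminal stock prices: S_uuu = 106.7, S_uud = 47.83, S_udd = 21.44, S_ddd = 9.612
Terminal payoffs (K − S): max(-64.7, 0) = 0, max(-5.832, 0) = 0, max(20.56, 0) = 20.56, max(32.39, 0) = 32.39
Node uu (S = 73.59): continuation = 1/1.1·[0.5625·0.0000 + 0.4375·0.0000] = 0.0000; exercise value = 0.0000 ≤ continuation, so V_uu = 0.0000
Node ud (S = 32.99): continuation = 1/1.1·[0.5625·0.0000 + 0.4375·20.5581] = 8.1765; exercise value = 9.0125 > continuation, so V_ud = 9.0125 (exercise)
Node dd (S = 14.79): continuation = 1/1.1·[0.5625·20.5581 + 0.4375·32.3881] = 23.3943; exercise value = 27.2125 > continuation, so V_dd = 27.2125 (exercise)
Node u (S = 50.75): continuation = 1/1.1·[0.5625·0.0000 + 0.4375·9.0125] = 3.5845; exercise value = 0.0000 ≤ continuation, so V_u = 3.5845
Node d (S = 22.75): continuation = 1/1.1·[0.5625·9.0125 + 0.4375·27.2125] = 15.4318; exercise value = 19.2500 > continuation, so V_d = 19.2500 (exercise)
Node 0 (S = 35): continuation = 1/1.1·[0.5625·3.5845 + 0.4375·19.2500] = 9.4892; exercise value = 7.0000 ≤ continuation, so V_0 = 9.4892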